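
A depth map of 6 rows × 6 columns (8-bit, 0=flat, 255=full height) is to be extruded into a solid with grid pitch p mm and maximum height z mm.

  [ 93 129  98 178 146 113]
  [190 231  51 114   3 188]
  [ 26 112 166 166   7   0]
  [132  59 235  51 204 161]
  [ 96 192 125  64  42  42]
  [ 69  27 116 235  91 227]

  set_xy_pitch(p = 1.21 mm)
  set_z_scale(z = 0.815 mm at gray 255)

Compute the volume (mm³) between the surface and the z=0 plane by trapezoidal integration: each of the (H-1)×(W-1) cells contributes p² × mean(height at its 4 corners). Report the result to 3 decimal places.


height_mm = gray/255 × 0.815; cell vol = 1.21² × mean(4 corners)
unit = 1.21² × 0.815 / (4×255) = 0.00116984 mm³ per gray-sum
row 0: Σ corner-gray over 5 cells = 2484  → 2.9059
row 1: Σ corner-gray over 5 cells = 2104  → 2.4614
row 2: Σ corner-gray over 5 cells = 2319  → 2.7129
row 3: Σ corner-gray over 5 cells = 2375  → 2.7784
row 4: Σ corner-gray over 5 cells = 2218  → 2.5947
Σ rows: total corner-gray = 11500  → 13.4532 mm³

13.453


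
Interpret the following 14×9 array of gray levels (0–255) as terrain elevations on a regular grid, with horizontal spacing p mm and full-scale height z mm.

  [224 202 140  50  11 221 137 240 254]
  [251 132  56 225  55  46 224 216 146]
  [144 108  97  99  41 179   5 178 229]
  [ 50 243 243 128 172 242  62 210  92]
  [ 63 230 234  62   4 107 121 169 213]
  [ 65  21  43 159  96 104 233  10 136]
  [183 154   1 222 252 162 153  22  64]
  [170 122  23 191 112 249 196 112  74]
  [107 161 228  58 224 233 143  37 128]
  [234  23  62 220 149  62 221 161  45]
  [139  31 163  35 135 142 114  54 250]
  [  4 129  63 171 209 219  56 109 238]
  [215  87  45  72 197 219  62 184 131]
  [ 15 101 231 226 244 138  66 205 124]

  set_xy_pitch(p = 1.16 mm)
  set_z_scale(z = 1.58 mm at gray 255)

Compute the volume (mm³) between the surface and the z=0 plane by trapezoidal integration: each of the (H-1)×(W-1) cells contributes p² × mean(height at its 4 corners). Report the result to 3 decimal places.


height_mm = gray/255 × 1.58; cell vol = 1.16² × mean(4 corners)
unit = 1.16² × 1.58 / (4×255) = 0.00208436 mm³ per gray-sum
row 0: Σ corner-gray over 8 cells = 4785  → 9.9737
row 1: Σ corner-gray over 8 cells = 4092  → 8.5292
row 2: Σ corner-gray over 8 cells = 4529  → 9.4401
row 3: Σ corner-gray over 8 cells = 4872  → 10.1550
row 4: Σ corner-gray over 8 cells = 3663  → 7.6350
row 5: Σ corner-gray over 8 cells = 3712  → 7.7371
row 6: Σ corner-gray over 8 cells = 4433  → 9.2400
row 7: Σ corner-gray over 8 cells = 4657  → 9.7069
row 8: Σ corner-gray over 8 cells = 4478  → 9.3338
row 9: Σ corner-gray over 8 cells = 3812  → 7.9456
row 10: Σ corner-gray over 8 cells = 3891  → 8.1102
row 11: Σ corner-gray over 8 cells = 4232  → 8.8210
row 12: Σ corner-gray over 8 cells = 4639  → 9.6693
Σ rows: total corner-gray = 55795  → 116.2969 mm³

116.297


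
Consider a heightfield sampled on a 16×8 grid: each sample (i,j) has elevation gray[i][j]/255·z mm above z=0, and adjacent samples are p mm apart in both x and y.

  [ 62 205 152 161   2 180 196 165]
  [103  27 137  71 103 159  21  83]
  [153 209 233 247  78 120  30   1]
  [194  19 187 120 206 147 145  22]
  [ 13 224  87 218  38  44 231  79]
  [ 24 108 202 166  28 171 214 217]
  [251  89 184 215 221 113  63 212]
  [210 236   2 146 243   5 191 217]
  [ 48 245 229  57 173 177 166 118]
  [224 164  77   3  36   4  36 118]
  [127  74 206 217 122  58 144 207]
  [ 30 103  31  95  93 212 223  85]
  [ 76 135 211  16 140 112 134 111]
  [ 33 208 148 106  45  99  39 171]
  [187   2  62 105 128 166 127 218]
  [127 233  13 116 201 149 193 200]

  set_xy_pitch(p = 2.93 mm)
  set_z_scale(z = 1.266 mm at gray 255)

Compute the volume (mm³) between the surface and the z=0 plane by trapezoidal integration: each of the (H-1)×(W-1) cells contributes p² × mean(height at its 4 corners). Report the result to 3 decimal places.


height_mm = gray/255 × 1.266; cell vol = 2.93² × mean(4 corners)
unit = 2.93² × 1.266 / (4×255) = 0.0106554 mm³ per gray-sum
row 0: Σ corner-gray over 7 cells = 3241  → 34.5341
row 1: Σ corner-gray over 7 cells = 3210  → 34.2038
row 2: Σ corner-gray over 7 cells = 3852  → 41.0445
row 3: Σ corner-gray over 7 cells = 3640  → 38.7856
row 4: Σ corner-gray over 7 cells = 3795  → 40.4372
row 5: Σ corner-gray over 7 cells = 4252  → 45.3067
row 6: Σ corner-gray over 7 cells = 4306  → 45.8820
row 7: Σ corner-gray over 7 cells = 4333  → 46.1697
row 8: Σ corner-gray over 7 cells = 3242  → 34.5447
row 9: Σ corner-gray over 7 cells = 2958  → 31.5186
row 10: Σ corner-gray over 7 cells = 3605  → 38.4126
row 11: Σ corner-gray over 7 cells = 3312  → 35.2906
row 12: Σ corner-gray over 7 cells = 3177  → 33.8521
row 13: Σ corner-gray over 7 cells = 3079  → 32.8079
row 14: Σ corner-gray over 7 cells = 3722  → 39.6593
Σ rows: total corner-gray = 53724  → 572.4494 mm³

572.449


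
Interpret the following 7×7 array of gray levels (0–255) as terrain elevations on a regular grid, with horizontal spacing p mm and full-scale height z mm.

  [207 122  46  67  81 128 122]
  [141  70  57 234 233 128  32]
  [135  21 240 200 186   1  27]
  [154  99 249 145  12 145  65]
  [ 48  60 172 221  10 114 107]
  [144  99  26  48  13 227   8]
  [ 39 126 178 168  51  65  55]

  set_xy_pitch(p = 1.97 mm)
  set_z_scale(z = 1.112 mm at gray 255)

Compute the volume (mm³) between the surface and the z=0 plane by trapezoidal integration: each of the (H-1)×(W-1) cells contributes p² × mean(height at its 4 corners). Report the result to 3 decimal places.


68.749

height_mm = gray/255 × 1.112; cell vol = 1.97² × mean(4 corners)
unit = 1.97² × 1.112 / (4×255) = 0.00423094 mm³ per gray-sum
row 0: Σ corner-gray over 6 cells = 2834  → 11.9905
row 1: Σ corner-gray over 6 cells = 3075  → 13.0101
row 2: Σ corner-gray over 6 cells = 2977  → 12.5955
row 3: Σ corner-gray over 6 cells = 2828  → 11.9651
row 4: Σ corner-gray over 6 cells = 2287  → 9.6762
row 5: Σ corner-gray over 6 cells = 2248  → 9.5112
Σ rows: total corner-gray = 16249  → 68.7486 mm³


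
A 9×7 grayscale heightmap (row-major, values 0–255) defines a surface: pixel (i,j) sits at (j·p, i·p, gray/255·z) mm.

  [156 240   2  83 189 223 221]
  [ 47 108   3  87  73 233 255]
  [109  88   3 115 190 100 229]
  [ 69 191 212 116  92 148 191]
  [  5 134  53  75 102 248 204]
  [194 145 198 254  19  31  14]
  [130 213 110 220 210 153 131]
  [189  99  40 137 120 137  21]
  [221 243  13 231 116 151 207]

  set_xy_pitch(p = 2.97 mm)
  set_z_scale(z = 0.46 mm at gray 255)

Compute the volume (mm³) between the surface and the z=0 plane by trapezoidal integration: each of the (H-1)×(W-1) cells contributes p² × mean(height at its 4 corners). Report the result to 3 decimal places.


height_mm = gray/255 × 0.46; cell vol = 2.97² × mean(4 corners)
unit = 2.97² × 0.46 / (4×255) = 0.00397805 mm³ per gray-sum
row 0: Σ corner-gray over 6 cells = 3161  → 12.5746
row 1: Σ corner-gray over 6 cells = 2640  → 10.5021
row 2: Σ corner-gray over 6 cells = 3108  → 12.3638
row 3: Σ corner-gray over 6 cells = 3211  → 12.7735
row 4: Σ corner-gray over 6 cells = 2935  → 11.6756
row 5: Σ corner-gray over 6 cells = 3575  → 14.2215
row 6: Σ corner-gray over 6 cells = 3349  → 13.3225
row 7: Σ corner-gray over 6 cells = 3212  → 12.7775
Σ rows: total corner-gray = 25191  → 100.2111 mm³

100.211


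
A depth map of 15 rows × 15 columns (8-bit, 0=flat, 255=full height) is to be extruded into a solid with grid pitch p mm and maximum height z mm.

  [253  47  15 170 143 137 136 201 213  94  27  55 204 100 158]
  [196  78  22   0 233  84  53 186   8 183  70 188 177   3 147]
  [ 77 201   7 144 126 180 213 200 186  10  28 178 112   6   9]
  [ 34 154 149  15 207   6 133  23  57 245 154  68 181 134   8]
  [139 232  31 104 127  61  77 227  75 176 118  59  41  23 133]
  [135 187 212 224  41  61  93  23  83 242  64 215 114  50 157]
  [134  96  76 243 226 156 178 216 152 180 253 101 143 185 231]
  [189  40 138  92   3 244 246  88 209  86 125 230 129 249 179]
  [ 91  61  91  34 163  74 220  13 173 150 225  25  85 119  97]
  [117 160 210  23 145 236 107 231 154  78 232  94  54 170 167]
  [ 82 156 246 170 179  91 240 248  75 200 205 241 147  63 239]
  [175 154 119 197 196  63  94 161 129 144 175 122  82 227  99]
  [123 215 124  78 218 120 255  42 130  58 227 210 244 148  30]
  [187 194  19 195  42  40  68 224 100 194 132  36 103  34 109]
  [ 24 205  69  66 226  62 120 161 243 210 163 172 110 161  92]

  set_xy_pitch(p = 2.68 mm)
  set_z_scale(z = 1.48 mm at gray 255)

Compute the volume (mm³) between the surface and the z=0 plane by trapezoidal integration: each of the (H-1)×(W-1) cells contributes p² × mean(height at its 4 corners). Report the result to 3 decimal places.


1078.659

height_mm = gray/255 × 1.48; cell vol = 2.68² × mean(4 corners)
unit = 2.68² × 1.48 / (4×255) = 0.0104215 mm³ per gray-sum
row 0: Σ corner-gray over 14 cells = 6408  → 66.7811
row 1: Σ corner-gray over 14 cells = 6181  → 64.4154
row 2: Σ corner-gray over 14 cells = 6362  → 66.3017
row 3: Σ corner-gray over 14 cells = 6068  → 63.2378
row 4: Σ corner-gray over 14 cells = 6484  → 67.5731
row 5: Σ corner-gray over 14 cells = 8285  → 86.3423
row 6: Σ corner-gray over 14 cells = 8901  → 92.7620
row 7: Σ corner-gray over 14 cells = 7180  → 74.8265
row 8: Σ corner-gray over 14 cells = 7126  → 74.2638
row 9: Σ corner-gray over 14 cells = 8915  → 92.9079
row 10: Σ corner-gray over 14 cells = 8843  → 92.1575
row 11: Σ corner-gray over 14 cells = 8291  → 86.4048
row 12: Σ corner-gray over 14 cells = 7349  → 76.5878
row 13: Σ corner-gray over 14 cells = 7110  → 74.0970
Σ rows: total corner-gray = 103503  → 1078.6587 mm³


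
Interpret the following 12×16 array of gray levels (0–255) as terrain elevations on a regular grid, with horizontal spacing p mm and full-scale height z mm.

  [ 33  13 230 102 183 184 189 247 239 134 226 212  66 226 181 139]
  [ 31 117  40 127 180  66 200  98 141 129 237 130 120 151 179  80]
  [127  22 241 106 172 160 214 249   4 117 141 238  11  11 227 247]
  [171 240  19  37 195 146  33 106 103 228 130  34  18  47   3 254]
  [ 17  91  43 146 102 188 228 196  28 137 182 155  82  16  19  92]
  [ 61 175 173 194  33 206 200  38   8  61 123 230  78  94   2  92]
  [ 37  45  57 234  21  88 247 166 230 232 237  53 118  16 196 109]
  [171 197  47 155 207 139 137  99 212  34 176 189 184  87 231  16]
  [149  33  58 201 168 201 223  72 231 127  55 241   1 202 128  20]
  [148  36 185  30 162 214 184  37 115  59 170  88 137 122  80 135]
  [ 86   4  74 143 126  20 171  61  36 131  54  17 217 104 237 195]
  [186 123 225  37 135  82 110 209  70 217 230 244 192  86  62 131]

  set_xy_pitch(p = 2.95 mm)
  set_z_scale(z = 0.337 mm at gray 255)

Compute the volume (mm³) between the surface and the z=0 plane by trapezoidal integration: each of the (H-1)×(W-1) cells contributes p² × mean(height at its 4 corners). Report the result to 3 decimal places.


239.821

height_mm = gray/255 × 0.337; cell vol = 2.95² × mean(4 corners)
unit = 2.95² × 0.337 / (4×255) = 0.00287524 mm³ per gray-sum
row 0: Σ corner-gray over 15 cells = 8977  → 25.8110
row 1: Σ corner-gray over 15 cells = 8141  → 23.4073
row 2: Σ corner-gray over 15 cells = 7303  → 20.9979
row 3: Σ corner-gray over 15 cells = 6438  → 18.5108
row 4: Σ corner-gray over 15 cells = 6718  → 19.3158
row 5: Σ corner-gray over 15 cells = 7409  → 21.3026
row 6: Σ corner-gray over 15 cells = 8401  → 24.1549
row 7: Σ corner-gray over 15 cells = 8426  → 24.2268
row 8: Σ corner-gray over 15 cells = 7572  → 21.7713
row 9: Σ corner-gray over 15 cells = 6592  → 18.9536
row 10: Σ corner-gray over 15 cells = 7432  → 21.3688
Σ rows: total corner-gray = 83409  → 239.8207 mm³


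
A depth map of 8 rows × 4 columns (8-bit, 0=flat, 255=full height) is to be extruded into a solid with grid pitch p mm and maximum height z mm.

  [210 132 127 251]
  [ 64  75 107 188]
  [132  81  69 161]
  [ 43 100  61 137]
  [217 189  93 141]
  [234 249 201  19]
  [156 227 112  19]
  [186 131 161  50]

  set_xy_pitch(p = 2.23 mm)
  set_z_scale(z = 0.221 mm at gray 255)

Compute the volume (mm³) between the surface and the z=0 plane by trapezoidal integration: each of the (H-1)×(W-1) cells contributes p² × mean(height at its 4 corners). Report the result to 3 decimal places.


11.935

height_mm = gray/255 × 0.221; cell vol = 2.23² × mean(4 corners)
unit = 2.23² × 0.221 / (4×255) = 0.00107746 mm³ per gray-sum
row 0: Σ corner-gray over 3 cells = 1595  → 1.7186
row 1: Σ corner-gray over 3 cells = 1209  → 1.3027
row 2: Σ corner-gray over 3 cells = 1095  → 1.1798
row 3: Σ corner-gray over 3 cells = 1424  → 1.5343
row 4: Σ corner-gray over 3 cells = 2075  → 2.2357
row 5: Σ corner-gray over 3 cells = 2006  → 2.1614
row 6: Σ corner-gray over 3 cells = 1673  → 1.8026
Σ rows: total corner-gray = 11077  → 11.9350 mm³


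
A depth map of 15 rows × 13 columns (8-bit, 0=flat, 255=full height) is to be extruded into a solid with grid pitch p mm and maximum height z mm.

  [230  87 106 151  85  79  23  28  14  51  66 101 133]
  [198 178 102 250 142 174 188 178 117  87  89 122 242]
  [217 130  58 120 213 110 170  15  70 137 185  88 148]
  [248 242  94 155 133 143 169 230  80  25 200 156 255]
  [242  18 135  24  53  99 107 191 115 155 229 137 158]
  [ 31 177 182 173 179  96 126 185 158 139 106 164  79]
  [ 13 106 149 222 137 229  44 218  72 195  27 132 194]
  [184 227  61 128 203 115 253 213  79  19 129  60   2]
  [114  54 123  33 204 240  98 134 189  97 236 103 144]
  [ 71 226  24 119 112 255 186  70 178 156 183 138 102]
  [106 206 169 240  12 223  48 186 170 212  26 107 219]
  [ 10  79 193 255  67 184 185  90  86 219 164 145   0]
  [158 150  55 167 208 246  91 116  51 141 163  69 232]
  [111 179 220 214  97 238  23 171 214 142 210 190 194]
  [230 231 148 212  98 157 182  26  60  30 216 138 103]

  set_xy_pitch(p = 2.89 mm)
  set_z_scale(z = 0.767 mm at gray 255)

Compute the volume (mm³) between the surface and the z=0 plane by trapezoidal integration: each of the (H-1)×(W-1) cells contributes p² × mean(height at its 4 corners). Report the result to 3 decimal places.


height_mm = gray/255 × 0.767; cell vol = 2.89² × mean(4 corners)
unit = 2.89² × 0.767 / (4×255) = 0.00628045 mm³ per gray-sum
row 0: Σ corner-gray over 12 cells = 5639  → 35.4155
row 1: Σ corner-gray over 12 cells = 6651  → 41.7713
row 2: Σ corner-gray over 12 cells = 6714  → 42.1670
row 3: Σ corner-gray over 12 cells = 6683  → 41.9723
row 4: Σ corner-gray over 12 cells = 6406  → 40.2326
row 5: Σ corner-gray over 12 cells = 6749  → 42.3868
row 6: Σ corner-gray over 12 cells = 6429  → 40.3770
row 7: Σ corner-gray over 12 cells = 6440  → 40.4461
row 8: Σ corner-gray over 12 cells = 6747  → 42.3742
row 9: Σ corner-gray over 12 cells = 6990  → 43.9004
row 10: Σ corner-gray over 12 cells = 6867  → 43.1279
row 11: Σ corner-gray over 12 cells = 6648  → 41.7524
row 12: Σ corner-gray over 12 cells = 7405  → 46.5067
row 13: Σ corner-gray over 12 cells = 7430  → 46.6638
Σ rows: total corner-gray = 93798  → 589.0938 mm³

589.094


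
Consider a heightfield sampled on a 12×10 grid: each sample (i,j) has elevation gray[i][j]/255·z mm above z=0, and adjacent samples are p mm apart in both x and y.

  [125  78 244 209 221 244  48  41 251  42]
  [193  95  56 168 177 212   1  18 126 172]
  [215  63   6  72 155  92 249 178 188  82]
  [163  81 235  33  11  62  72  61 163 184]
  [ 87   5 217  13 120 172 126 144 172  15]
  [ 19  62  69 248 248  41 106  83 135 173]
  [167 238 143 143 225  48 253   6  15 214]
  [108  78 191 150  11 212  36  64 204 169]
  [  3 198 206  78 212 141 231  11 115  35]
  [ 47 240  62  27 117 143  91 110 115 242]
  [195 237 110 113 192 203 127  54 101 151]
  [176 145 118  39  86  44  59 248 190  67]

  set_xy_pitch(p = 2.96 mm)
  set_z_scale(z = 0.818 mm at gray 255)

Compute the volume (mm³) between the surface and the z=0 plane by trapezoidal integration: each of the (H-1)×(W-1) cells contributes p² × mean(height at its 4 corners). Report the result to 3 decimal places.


height_mm = gray/255 × 0.818; cell vol = 2.96² × mean(4 corners)
unit = 2.96² × 0.818 / (4×255) = 0.00702646 mm³ per gray-sum
row 0: Σ corner-gray over 9 cells = 4910  → 34.4999
row 1: Σ corner-gray over 9 cells = 4374  → 30.7337
row 2: Σ corner-gray over 9 cells = 4086  → 28.7101
row 3: Σ corner-gray over 9 cells = 3823  → 26.8622
row 4: Σ corner-gray over 9 cells = 4216  → 29.6236
row 5: Σ corner-gray over 9 cells = 4699  → 33.0173
row 6: Σ corner-gray over 9 cells = 4692  → 32.9681
row 7: Σ corner-gray over 9 cells = 4591  → 32.2585
row 8: Σ corner-gray over 9 cells = 4521  → 31.7666
row 9: Σ corner-gray over 9 cells = 4719  → 33.1579
row 10: Σ corner-gray over 9 cells = 4721  → 33.1719
Σ rows: total corner-gray = 49352  → 346.7698 mm³

346.770


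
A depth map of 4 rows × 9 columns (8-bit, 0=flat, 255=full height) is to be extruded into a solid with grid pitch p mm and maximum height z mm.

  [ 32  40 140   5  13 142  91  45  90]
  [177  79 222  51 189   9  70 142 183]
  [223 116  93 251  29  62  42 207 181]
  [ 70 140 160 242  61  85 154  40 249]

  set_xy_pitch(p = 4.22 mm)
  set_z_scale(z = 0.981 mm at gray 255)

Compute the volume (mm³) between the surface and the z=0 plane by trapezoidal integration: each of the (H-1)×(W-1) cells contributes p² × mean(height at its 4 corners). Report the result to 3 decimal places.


height_mm = gray/255 × 0.981; cell vol = 4.22² × mean(4 corners)
unit = 4.22² × 0.981 / (4×255) = 0.0171275 mm³ per gray-sum
row 0: Σ corner-gray over 8 cells = 2958  → 50.6631
row 1: Σ corner-gray over 8 cells = 3888  → 66.5917
row 2: Σ corner-gray over 8 cells = 4087  → 70.0001
Σ rows: total corner-gray = 10933  → 187.2549 mm³

187.255


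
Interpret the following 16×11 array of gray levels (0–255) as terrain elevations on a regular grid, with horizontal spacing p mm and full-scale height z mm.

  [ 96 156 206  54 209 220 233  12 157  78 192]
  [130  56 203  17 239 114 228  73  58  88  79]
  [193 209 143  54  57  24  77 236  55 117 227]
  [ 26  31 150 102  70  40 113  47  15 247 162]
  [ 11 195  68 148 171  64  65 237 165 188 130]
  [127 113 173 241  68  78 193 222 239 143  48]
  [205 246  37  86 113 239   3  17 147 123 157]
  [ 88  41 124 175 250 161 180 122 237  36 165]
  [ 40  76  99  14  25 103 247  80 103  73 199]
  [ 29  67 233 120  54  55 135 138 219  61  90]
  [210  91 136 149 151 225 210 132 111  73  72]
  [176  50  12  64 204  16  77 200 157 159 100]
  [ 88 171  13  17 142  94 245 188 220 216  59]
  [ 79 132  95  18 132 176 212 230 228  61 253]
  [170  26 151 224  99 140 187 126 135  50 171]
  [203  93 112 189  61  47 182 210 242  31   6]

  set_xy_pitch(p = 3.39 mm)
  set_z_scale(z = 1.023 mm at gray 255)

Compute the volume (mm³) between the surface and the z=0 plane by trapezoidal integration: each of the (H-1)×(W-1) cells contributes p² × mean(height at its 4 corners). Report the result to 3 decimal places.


height_mm = gray/255 × 1.023; cell vol = 3.39² × mean(4 corners)
unit = 3.39² × 1.023 / (4×255) = 0.0115259 mm³ per gray-sum
row 0: Σ corner-gray over 10 cells = 5299  → 61.0757
row 1: Σ corner-gray over 10 cells = 4725  → 54.4599
row 2: Σ corner-gray over 10 cells = 4182  → 48.2013
row 3: Σ corner-gray over 10 cells = 4561  → 52.5696
row 4: Σ corner-gray over 10 cells = 5858  → 67.5187
row 5: Σ corner-gray over 10 cells = 5499  → 63.3809
row 6: Σ corner-gray over 10 cells = 5289  → 60.9605
row 7: Σ corner-gray over 10 cells = 4784  → 55.1399
row 8: Σ corner-gray over 10 cells = 4162  → 47.9708
row 9: Σ corner-gray over 10 cells = 5121  → 59.0241
row 10: Σ corner-gray over 10 cells = 4992  → 57.5373
row 11: Σ corner-gray over 10 cells = 4913  → 56.6267
row 12: Σ corner-gray over 10 cells = 5659  → 65.2251
row 13: Σ corner-gray over 10 cells = 5517  → 63.5884
row 14: Σ corner-gray over 10 cells = 5160  → 59.4736
Σ rows: total corner-gray = 75721  → 872.7527 mm³

872.753


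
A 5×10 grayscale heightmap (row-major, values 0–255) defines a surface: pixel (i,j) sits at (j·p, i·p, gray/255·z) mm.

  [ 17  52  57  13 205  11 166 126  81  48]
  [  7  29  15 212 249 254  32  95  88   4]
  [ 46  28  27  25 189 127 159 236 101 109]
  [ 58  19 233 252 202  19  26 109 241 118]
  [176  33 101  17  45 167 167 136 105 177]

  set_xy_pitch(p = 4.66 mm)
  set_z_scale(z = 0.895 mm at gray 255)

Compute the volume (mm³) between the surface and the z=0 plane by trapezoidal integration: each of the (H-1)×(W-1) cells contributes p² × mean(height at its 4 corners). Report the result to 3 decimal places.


303.612

height_mm = gray/255 × 0.895; cell vol = 4.66² × mean(4 corners)
unit = 4.66² × 0.895 / (4×255) = 0.0190544 mm³ per gray-sum
row 0: Σ corner-gray over 9 cells = 3446  → 65.6614
row 1: Σ corner-gray over 9 cells = 3898  → 74.2740
row 2: Σ corner-gray over 9 cells = 4317  → 82.2577
row 3: Σ corner-gray over 9 cells = 4273  → 81.4193
Σ rows: total corner-gray = 15934  → 303.6124 mm³


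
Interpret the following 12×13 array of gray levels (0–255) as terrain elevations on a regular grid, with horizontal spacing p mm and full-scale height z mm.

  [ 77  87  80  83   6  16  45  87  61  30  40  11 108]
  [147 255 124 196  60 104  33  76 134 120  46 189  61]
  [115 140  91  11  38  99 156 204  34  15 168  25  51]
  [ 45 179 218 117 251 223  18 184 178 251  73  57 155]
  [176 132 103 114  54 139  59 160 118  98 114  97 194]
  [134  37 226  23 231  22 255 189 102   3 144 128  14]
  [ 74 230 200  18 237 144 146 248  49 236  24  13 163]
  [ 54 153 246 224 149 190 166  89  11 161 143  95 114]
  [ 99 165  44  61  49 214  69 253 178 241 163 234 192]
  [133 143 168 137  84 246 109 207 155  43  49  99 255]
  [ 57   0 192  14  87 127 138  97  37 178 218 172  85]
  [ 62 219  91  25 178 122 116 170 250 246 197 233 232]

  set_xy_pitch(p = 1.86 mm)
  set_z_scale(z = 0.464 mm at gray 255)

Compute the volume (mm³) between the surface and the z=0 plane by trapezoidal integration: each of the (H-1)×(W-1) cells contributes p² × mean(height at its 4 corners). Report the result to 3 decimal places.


height_mm = gray/255 × 0.464; cell vol = 1.86² × mean(4 corners)
unit = 1.86² × 0.464 / (4×255) = 0.00157378 mm³ per gray-sum
row 0: Σ corner-gray over 12 cells = 4159  → 6.5453
row 1: Σ corner-gray over 12 cells = 5010  → 7.8846
row 2: Σ corner-gray over 12 cells = 5826  → 9.1688
row 3: Σ corner-gray over 12 cells = 6444  → 10.1414
row 4: Σ corner-gray over 12 cells = 5614  → 8.8352
row 5: Σ corner-gray over 12 cells = 6195  → 9.7496
row 6: Σ corner-gray over 12 cells = 6749  → 10.6214
row 7: Σ corner-gray over 12 cells = 7055  → 11.1030
row 8: Σ corner-gray over 12 cells = 6901  → 10.8606
row 9: Σ corner-gray over 12 cells = 5930  → 9.3325
row 10: Σ corner-gray over 12 cells = 6650  → 10.4656
Σ rows: total corner-gray = 66533  → 104.7082 mm³

104.708


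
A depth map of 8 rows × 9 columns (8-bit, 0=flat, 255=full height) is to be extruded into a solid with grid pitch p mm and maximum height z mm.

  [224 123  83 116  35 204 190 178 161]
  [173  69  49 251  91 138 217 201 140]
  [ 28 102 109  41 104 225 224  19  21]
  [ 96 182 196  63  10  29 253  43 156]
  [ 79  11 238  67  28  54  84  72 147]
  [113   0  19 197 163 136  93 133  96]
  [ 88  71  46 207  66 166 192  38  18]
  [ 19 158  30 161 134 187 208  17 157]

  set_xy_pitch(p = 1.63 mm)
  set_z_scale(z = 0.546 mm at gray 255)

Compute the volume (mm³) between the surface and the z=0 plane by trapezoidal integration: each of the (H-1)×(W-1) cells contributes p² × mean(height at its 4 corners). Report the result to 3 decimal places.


35.992

height_mm = gray/255 × 0.546; cell vol = 1.63² × mean(4 corners)
unit = 1.63² × 0.546 / (4×255) = 0.00142222 mm³ per gray-sum
row 0: Σ corner-gray over 8 cells = 4588  → 6.5252
row 1: Σ corner-gray over 8 cells = 4042  → 5.7486
row 2: Σ corner-gray over 8 cells = 3501  → 4.9792
row 3: Σ corner-gray over 8 cells = 3138  → 4.4629
row 4: Σ corner-gray over 8 cells = 3025  → 4.3022
row 5: Σ corner-gray over 8 cells = 3369  → 4.7915
row 6: Σ corner-gray over 8 cells = 3644  → 5.1826
Σ rows: total corner-gray = 25307  → 35.9922 mm³


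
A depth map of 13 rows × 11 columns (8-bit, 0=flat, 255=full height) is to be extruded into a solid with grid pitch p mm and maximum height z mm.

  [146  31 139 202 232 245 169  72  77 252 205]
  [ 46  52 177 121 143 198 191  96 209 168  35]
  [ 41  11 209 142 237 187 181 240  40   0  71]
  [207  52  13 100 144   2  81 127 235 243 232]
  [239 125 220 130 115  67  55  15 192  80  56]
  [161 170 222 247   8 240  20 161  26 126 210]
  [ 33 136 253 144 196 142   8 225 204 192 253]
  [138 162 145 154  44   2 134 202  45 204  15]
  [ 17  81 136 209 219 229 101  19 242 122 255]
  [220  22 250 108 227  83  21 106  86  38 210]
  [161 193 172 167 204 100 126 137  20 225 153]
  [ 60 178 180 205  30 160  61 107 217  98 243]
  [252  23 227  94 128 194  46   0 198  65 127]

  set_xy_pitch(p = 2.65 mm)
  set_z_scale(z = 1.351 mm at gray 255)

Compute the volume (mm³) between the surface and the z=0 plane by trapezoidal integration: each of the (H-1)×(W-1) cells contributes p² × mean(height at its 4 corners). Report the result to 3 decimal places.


height_mm = gray/255 × 1.351; cell vol = 2.65² × mean(4 corners)
unit = 2.65² × 1.351 / (4×255) = 0.00930137 mm³ per gray-sum
row 0: Σ corner-gray over 10 cells = 5980  → 55.6222
row 1: Σ corner-gray over 10 cells = 5397  → 50.1995
row 2: Σ corner-gray over 10 cells = 5039  → 46.8696
row 3: Σ corner-gray over 10 cells = 4726  → 43.9583
row 4: Σ corner-gray over 10 cells = 5104  → 47.4742
row 5: Σ corner-gray over 10 cells = 6097  → 56.7105
row 6: Σ corner-gray over 10 cells = 5623  → 52.3016
row 7: Σ corner-gray over 10 cells = 5325  → 49.5298
row 8: Σ corner-gray over 10 cells = 5300  → 49.2973
row 9: Σ corner-gray over 10 cells = 5314  → 49.4275
row 10: Σ corner-gray over 10 cells = 5777  → 53.7340
row 11: Σ corner-gray over 10 cells = 5104  → 47.4742
Σ rows: total corner-gray = 64786  → 602.5986 mm³

602.599


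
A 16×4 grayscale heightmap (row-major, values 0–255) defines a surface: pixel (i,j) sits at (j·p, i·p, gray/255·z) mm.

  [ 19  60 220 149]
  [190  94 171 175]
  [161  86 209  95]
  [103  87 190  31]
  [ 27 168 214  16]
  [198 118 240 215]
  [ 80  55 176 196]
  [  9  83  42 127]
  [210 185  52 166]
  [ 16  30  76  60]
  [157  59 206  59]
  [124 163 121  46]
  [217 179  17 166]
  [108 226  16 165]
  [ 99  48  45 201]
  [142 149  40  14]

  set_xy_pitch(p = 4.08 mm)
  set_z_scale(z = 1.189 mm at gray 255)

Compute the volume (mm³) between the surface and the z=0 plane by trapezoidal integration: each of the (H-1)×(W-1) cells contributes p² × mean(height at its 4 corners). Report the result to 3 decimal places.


417.584

height_mm = gray/255 × 1.189; cell vol = 4.08² × mean(4 corners)
unit = 4.08² × 1.189 / (4×255) = 0.0194045 mm³ per gray-sum
row 0: Σ corner-gray over 3 cells = 1623  → 31.4935
row 1: Σ corner-gray over 3 cells = 1741  → 33.7832
row 2: Σ corner-gray over 3 cells = 1534  → 29.7665
row 3: Σ corner-gray over 3 cells = 1495  → 29.0097
row 4: Σ corner-gray over 3 cells = 1936  → 37.5671
row 5: Σ corner-gray over 3 cells = 1867  → 36.2282
row 6: Σ corner-gray over 3 cells = 1124  → 21.8106
row 7: Σ corner-gray over 3 cells = 1236  → 23.9839
row 8: Σ corner-gray over 3 cells = 1138  → 22.0823
row 9: Σ corner-gray over 3 cells = 1034  → 20.0642
row 10: Σ corner-gray over 3 cells = 1484  → 28.7962
row 11: Σ corner-gray over 3 cells = 1513  → 29.3590
row 12: Σ corner-gray over 3 cells = 1532  → 29.7277
row 13: Σ corner-gray over 3 cells = 1243  → 24.1198
row 14: Σ corner-gray over 3 cells = 1020  → 19.7926
Σ rows: total corner-gray = 21520  → 417.5844 mm³


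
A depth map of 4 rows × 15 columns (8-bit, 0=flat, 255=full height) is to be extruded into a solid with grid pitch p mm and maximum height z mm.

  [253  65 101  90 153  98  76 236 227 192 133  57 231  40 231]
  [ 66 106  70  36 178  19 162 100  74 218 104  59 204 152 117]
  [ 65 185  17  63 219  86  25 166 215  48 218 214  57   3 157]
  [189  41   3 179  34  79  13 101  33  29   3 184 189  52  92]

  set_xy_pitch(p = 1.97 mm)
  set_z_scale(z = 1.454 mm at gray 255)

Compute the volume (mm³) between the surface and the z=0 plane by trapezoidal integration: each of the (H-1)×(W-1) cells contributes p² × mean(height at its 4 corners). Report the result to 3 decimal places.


height_mm = gray/255 × 1.454; cell vol = 1.97² × mean(4 corners)
unit = 1.97² × 1.454 / (4×255) = 0.00553218 mm³ per gray-sum
row 0: Σ corner-gray over 14 cells = 7029  → 38.8857
row 1: Σ corner-gray over 14 cells = 6401  → 35.4115
row 2: Σ corner-gray over 14 cells = 5415  → 29.9568
Σ rows: total corner-gray = 18845  → 104.2540 mm³

104.254


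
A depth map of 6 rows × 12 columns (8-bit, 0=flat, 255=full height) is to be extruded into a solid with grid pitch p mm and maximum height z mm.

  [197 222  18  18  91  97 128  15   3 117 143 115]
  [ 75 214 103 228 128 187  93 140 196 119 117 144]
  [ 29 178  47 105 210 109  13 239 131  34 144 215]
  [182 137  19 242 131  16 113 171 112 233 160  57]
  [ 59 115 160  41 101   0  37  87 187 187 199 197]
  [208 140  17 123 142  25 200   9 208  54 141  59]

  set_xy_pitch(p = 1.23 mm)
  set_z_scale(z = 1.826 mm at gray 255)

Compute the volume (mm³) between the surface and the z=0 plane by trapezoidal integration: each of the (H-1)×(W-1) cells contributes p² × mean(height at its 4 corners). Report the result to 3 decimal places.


height_mm = gray/255 × 1.826; cell vol = 1.23² × mean(4 corners)
unit = 1.23² × 1.826 / (4×255) = 0.00270839 mm³ per gray-sum
row 0: Σ corner-gray over 11 cells = 5285  → 14.3138
row 1: Σ corner-gray over 11 cells = 5933  → 16.0689
row 2: Σ corner-gray over 11 cells = 5571  → 15.0884
row 3: Σ corner-gray over 11 cells = 5391  → 14.6009
row 4: Σ corner-gray over 11 cells = 4869  → 13.1871
Σ rows: total corner-gray = 27049  → 73.2592 mm³

73.259


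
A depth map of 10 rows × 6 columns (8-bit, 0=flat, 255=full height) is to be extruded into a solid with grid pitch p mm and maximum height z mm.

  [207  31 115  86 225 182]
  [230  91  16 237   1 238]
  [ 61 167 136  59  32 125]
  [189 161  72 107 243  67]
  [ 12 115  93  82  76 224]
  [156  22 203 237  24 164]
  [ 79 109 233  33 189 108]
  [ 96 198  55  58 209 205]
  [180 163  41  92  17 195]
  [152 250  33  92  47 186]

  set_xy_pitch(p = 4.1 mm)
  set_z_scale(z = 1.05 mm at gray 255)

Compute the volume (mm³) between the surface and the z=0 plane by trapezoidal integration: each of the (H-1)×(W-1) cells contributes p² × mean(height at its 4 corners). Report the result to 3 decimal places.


height_mm = gray/255 × 1.05; cell vol = 4.1² × mean(4 corners)
unit = 4.1² × 1.05 / (4×255) = 0.0173044 mm³ per gray-sum
row 0: Σ corner-gray over 5 cells = 2461  → 42.5862
row 1: Σ corner-gray over 5 cells = 2132  → 36.8930
row 2: Σ corner-gray over 5 cells = 2396  → 41.4614
row 3: Σ corner-gray over 5 cells = 2390  → 41.3575
row 4: Σ corner-gray over 5 cells = 2260  → 39.1080
row 5: Σ corner-gray over 5 cells = 2607  → 45.1126
row 6: Σ corner-gray over 5 cells = 2656  → 45.9605
row 7: Σ corner-gray over 5 cells = 2342  → 40.5269
row 8: Σ corner-gray over 5 cells = 2183  → 37.7755
Σ rows: total corner-gray = 21427  → 370.7816 mm³

370.782


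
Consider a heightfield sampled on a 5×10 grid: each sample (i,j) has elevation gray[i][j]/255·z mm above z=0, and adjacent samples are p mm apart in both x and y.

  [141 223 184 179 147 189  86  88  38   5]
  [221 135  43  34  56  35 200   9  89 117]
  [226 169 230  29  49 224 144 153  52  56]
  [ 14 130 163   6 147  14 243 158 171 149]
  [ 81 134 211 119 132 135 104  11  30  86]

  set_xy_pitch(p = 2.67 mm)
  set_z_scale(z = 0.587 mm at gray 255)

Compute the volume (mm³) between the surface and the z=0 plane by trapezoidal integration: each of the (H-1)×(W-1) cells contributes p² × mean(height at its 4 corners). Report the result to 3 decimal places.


height_mm = gray/255 × 0.587; cell vol = 2.67² × mean(4 corners)
unit = 2.67² × 0.587 / (4×255) = 0.00410261 mm³ per gray-sum
row 0: Σ corner-gray over 9 cells = 3954  → 16.2217
row 1: Σ corner-gray over 9 cells = 3922  → 16.0904
row 2: Σ corner-gray over 9 cells = 4609  → 18.9089
row 3: Σ corner-gray over 9 cells = 4146  → 17.0094
Σ rows: total corner-gray = 16631  → 68.2305 mm³

68.231


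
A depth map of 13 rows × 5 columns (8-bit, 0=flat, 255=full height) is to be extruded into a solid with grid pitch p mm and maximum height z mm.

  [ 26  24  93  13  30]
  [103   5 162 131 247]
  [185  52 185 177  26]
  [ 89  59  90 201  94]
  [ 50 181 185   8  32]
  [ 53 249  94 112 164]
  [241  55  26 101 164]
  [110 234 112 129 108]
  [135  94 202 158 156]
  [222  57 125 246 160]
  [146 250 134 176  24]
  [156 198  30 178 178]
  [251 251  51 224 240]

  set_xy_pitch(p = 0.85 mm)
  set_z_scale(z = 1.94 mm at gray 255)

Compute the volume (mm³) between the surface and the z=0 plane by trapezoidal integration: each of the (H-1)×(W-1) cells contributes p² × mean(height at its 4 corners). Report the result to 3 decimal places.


height_mm = gray/255 × 1.94; cell vol = 0.85² × mean(4 corners)
unit = 0.85² × 1.94 / (4×255) = 0.00137417 mm³ per gray-sum
row 0: Σ corner-gray over 4 cells = 1262  → 1.7342
row 1: Σ corner-gray over 4 cells = 1985  → 2.7277
row 2: Σ corner-gray over 4 cells = 1922  → 2.6411
row 3: Σ corner-gray over 4 cells = 1713  → 2.3539
row 4: Σ corner-gray over 4 cells = 1957  → 2.6892
row 5: Σ corner-gray over 4 cells = 1896  → 2.6054
row 6: Σ corner-gray over 4 cells = 1937  → 2.6618
row 7: Σ corner-gray over 4 cells = 2367  → 3.2527
row 8: Σ corner-gray over 4 cells = 2437  → 3.3488
row 9: Σ corner-gray over 4 cells = 2528  → 3.4739
row 10: Σ corner-gray over 4 cells = 2436  → 3.3475
row 11: Σ corner-gray over 4 cells = 2689  → 3.6951
Σ rows: total corner-gray = 25129  → 34.5314 mm³

34.531


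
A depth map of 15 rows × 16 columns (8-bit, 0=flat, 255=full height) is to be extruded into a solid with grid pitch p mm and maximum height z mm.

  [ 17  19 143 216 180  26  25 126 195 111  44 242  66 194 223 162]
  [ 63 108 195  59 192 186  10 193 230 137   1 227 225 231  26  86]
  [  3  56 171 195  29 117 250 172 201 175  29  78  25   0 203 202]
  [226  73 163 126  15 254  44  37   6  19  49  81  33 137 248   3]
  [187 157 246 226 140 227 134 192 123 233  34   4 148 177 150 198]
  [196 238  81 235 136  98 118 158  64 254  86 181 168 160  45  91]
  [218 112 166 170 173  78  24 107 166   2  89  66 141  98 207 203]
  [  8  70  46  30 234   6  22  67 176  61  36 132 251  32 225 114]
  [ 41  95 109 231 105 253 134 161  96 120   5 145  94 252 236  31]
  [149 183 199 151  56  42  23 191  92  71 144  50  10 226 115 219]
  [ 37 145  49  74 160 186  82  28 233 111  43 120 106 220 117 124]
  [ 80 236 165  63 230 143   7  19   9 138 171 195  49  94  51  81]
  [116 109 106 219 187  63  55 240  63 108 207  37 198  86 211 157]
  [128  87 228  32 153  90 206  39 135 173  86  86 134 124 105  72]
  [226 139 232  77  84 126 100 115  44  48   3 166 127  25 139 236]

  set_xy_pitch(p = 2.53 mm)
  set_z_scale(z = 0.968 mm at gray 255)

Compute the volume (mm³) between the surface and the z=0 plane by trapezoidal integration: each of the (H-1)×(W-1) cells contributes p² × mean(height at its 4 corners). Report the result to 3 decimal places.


height_mm = gray/255 × 0.968; cell vol = 2.53² × mean(4 corners)
unit = 2.53² × 0.968 / (4×255) = 0.00607458 mm³ per gray-sum
row 0: Σ corner-gray over 15 cells = 7988  → 48.5237
row 1: Σ corner-gray over 15 cells = 7796  → 47.3574
row 2: Σ corner-gray over 15 cells = 6406  → 38.9138
row 3: Σ corner-gray over 15 cells = 7566  → 45.9603
row 4: Σ corner-gray over 15 cells = 9098  → 55.2665
row 5: Σ corner-gray over 15 cells = 7950  → 48.2929
row 6: Σ corner-gray over 15 cells = 6517  → 39.5880
row 7: Σ corner-gray over 15 cells = 7042  → 42.7772
row 8: Σ corner-gray over 15 cells = 7618  → 46.2761
row 9: Σ corner-gray over 15 cells = 6983  → 42.4188
row 10: Σ corner-gray over 15 cells = 6810  → 41.3679
row 11: Σ corner-gray over 15 cells = 7352  → 44.6603
row 12: Σ corner-gray over 15 cells = 7607  → 46.2093
row 13: Σ corner-gray over 15 cells = 6868  → 41.7202
Σ rows: total corner-gray = 103601  → 629.3325 mm³

629.333


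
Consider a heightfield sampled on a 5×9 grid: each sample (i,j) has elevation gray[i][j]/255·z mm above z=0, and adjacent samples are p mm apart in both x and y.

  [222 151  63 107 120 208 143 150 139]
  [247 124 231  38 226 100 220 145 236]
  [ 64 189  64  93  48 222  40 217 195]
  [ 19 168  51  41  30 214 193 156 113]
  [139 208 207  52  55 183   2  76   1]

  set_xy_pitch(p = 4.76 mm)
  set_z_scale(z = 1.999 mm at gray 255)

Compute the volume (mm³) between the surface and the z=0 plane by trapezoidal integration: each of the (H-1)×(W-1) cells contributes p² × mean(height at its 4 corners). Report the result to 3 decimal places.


752.167

height_mm = gray/255 × 1.999; cell vol = 4.76² × mean(4 corners)
unit = 4.76² × 1.999 / (4×255) = 0.0444045 mm³ per gray-sum
row 0: Σ corner-gray over 8 cells = 4896  → 217.4042
row 1: Σ corner-gray over 8 cells = 4656  → 206.7471
row 2: Σ corner-gray over 8 cells = 3843  → 170.6463
row 3: Σ corner-gray over 8 cells = 3544  → 157.3694
Σ rows: total corner-gray = 16939  → 752.1670 mm³


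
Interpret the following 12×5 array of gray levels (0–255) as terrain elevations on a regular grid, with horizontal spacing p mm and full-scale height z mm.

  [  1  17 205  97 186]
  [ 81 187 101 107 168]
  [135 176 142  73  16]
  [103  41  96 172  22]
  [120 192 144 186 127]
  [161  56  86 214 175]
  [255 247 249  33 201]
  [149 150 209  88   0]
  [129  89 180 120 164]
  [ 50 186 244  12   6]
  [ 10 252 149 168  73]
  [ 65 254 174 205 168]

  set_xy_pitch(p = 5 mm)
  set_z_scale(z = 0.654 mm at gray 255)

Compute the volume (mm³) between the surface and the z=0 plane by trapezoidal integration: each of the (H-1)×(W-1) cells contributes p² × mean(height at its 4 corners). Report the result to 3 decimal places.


384.866

height_mm = gray/255 × 0.654; cell vol = 5² × mean(4 corners)
unit = 5² × 0.654 / (4×255) = 0.0160294 mm³ per gray-sum
row 0: Σ corner-gray over 4 cells = 1864  → 29.8788
row 1: Σ corner-gray over 4 cells = 1972  → 31.6100
row 2: Σ corner-gray over 4 cells = 1676  → 26.8653
row 3: Σ corner-gray over 4 cells = 2034  → 32.6038
row 4: Σ corner-gray over 4 cells = 2339  → 37.4928
row 5: Σ corner-gray over 4 cells = 2562  → 41.0674
row 6: Σ corner-gray over 4 cells = 2557  → 40.9872
row 7: Σ corner-gray over 4 cells = 2114  → 33.8862
row 8: Σ corner-gray over 4 cells = 2011  → 32.2351
row 9: Σ corner-gray over 4 cells = 2161  → 34.6396
row 10: Σ corner-gray over 4 cells = 2720  → 43.6000
Σ rows: total corner-gray = 24010  → 384.8662 mm³


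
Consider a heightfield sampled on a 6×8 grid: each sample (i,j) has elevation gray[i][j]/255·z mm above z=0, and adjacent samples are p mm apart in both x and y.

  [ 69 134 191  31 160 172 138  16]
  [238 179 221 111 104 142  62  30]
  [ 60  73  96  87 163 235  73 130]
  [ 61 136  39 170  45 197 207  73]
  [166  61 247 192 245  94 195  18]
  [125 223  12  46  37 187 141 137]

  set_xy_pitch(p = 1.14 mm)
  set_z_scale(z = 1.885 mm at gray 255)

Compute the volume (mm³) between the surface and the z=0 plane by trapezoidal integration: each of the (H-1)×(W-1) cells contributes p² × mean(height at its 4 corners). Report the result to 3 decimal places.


44.045

height_mm = gray/255 × 1.885; cell vol = 1.14² × mean(4 corners)
unit = 1.14² × 1.885 / (4×255) = 0.00240171 mm³ per gray-sum
row 0: Σ corner-gray over 7 cells = 3643  → 8.7494
row 1: Σ corner-gray over 7 cells = 3550  → 8.5261
row 2: Σ corner-gray over 7 cells = 3366  → 8.0842
row 3: Σ corner-gray over 7 cells = 3974  → 9.5444
row 4: Σ corner-gray over 7 cells = 3806  → 9.1409
Σ rows: total corner-gray = 18339  → 44.0450 mm³
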